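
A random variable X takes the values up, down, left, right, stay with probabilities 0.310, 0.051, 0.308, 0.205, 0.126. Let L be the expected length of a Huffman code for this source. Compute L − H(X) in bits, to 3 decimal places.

Entropy H = −Σ p log₂ p ≈ 2.1113 bits.
Huffman merges: 51/1000+63/500→177/1000; 177/1000+41/200→191/500; 77/250+31/100→309/500; 191/500+309/500→1. L = 2177/1000 ≈ 2.1770.
L − H = 2.1770 − 2.1113 = 0.066 bits.

0.066 bits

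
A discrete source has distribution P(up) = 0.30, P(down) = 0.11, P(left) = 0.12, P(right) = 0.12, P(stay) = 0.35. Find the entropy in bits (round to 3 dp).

H = −Σ pᵢ log₂ pᵢ.
−0.30·log₂(0.30) = 0.5211
−0.11·log₂(0.11) = 0.3503
−0.12·log₂(0.12) = 0.3671
−0.12·log₂(0.12) = 0.3671
−0.35·log₂(0.35) = 0.5301
Sum ≈ 2.1356 → 2.136 bits.

2.136 bits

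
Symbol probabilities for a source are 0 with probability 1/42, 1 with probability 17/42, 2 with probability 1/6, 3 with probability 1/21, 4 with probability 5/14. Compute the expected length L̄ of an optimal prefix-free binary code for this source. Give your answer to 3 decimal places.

1.905 bits/symbol

Repeatedly combine the two least-probable nodes; the expected code length is the sum of the merged weights.
merge 1/42 + 1/21 → 1/14
merge 1/14 + 1/6 → 5/21
merge 5/21 + 5/14 → 25/42
merge 17/42 + 25/42 → 1
L = 1/14 + 5/21 + 25/42 + 1 = 40/21 ≈ 1.905 bits/symbol.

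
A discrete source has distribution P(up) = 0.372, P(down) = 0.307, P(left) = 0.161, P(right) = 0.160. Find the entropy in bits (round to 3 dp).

1.901 bits

H = −Σ pᵢ log₂ pᵢ.
−0.372·log₂(0.372) = 0.5307
−0.307·log₂(0.307) = 0.5230
−0.161·log₂(0.161) = 0.4242
−0.160·log₂(0.160) = 0.4230
Sum ≈ 1.9010 → 1.901 bits.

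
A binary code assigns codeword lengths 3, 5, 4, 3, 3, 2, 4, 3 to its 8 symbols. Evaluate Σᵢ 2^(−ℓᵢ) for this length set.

With common denominator 2^5 = 32: Σ 2^(−ℓᵢ) = 4/32 + 1/32 + 2/32 + 4/32 + 4/32 + 8/32 + 2/32 + 4/32 = 29/32 = 0.90625.

0.90625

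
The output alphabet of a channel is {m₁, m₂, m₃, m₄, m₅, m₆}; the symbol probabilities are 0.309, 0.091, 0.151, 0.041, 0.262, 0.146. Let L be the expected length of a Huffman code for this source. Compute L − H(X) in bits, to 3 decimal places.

Entropy H = −Σ p log₂ p ≈ 2.3506 bits.
Huffman merges: 41/1000+91/1000→33/250; 33/250+73/500→139/500; 151/1000+131/500→413/1000; 139/500+309/1000→587/1000; 413/1000+587/1000→1. L = 241/100 ≈ 2.4100.
L − H = 2.4100 − 2.3506 = 0.059 bits.

0.059 bits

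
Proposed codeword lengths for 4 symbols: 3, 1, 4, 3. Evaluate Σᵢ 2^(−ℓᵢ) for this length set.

0.8125

With common denominator 2^4 = 16: Σ 2^(−ℓᵢ) = 2/16 + 8/16 + 1/16 + 2/16 = 13/16 = 0.8125.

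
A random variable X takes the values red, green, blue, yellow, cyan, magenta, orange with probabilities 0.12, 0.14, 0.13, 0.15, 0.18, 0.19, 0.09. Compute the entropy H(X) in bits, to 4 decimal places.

H = −Σ pᵢ log₂ pᵢ.
−0.12·log₂(0.12) = 0.3671
−0.14·log₂(0.14) = 0.3971
−0.13·log₂(0.13) = 0.3826
−0.15·log₂(0.15) = 0.4105
−0.18·log₂(0.18) = 0.4453
−0.19·log₂(0.19) = 0.4552
−0.09·log₂(0.09) = 0.3127
Sum ≈ 2.7706 → 2.7706 bits.

2.7706 bits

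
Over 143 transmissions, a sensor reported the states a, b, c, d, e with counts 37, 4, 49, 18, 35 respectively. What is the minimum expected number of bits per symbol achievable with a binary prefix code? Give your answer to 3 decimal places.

Probabilities are the counts divided by 143.
Repeatedly combine the two least-probable nodes; the expected code length is the sum of the merged weights.
merge 4/143 + 18/143 → 2/13
merge 2/13 + 35/143 → 57/143
merge 37/143 + 49/143 → 86/143
merge 57/143 + 86/143 → 1
L = 2/13 + 57/143 + 86/143 + 1 = 28/13 ≈ 2.154 bits/symbol.

2.154 bits/symbol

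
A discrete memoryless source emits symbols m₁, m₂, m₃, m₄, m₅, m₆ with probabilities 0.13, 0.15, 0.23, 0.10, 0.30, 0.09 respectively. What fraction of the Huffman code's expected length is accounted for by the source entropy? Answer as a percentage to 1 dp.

Entropy H = −Σ p log₂ p ≈ 2.4468 bits.
Huffman merges: 9/100+1/10→19/100; 13/100+3/20→7/25; 19/100+23/100→21/50; 7/25+3/10→29/50; 21/50+29/50→1. L = 247/100 ≈ 2.4700.
Efficiency = H/L = 2.4468/2.4700 = 99.1%.

99.1%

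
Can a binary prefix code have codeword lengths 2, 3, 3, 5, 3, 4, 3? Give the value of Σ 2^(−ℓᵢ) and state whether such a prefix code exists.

With common denominator 2^5 = 32: Σ 2^(−ℓᵢ) = 8/32 + 4/32 + 4/32 + 1/32 + 4/32 + 2/32 + 4/32 = 27/32 = 0.84375.
Kraft's inequality requires Σ ≤ 1; here Σ = 0.84375 ≤ 1, so such a prefix code exists.

0.84375; yes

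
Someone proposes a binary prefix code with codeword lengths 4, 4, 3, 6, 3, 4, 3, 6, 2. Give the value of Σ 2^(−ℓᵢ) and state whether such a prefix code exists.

0.84375; yes

With common denominator 2^6 = 64: Σ 2^(−ℓᵢ) = 4/64 + 4/64 + 8/64 + 1/64 + 8/64 + 4/64 + 8/64 + 1/64 + 16/64 = 54/64 = 0.84375.
Kraft's inequality requires Σ ≤ 1; here Σ = 0.84375 ≤ 1, so such a prefix code exists.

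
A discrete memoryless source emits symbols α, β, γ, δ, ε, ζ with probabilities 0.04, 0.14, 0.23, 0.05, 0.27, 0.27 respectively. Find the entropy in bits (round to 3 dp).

H = −Σ pᵢ log₂ pᵢ.
−0.04·log₂(0.04) = 0.1858
−0.14·log₂(0.14) = 0.3971
−0.23·log₂(0.23) = 0.4877
−0.05·log₂(0.05) = 0.2161
−0.27·log₂(0.27) = 0.5100
−0.27·log₂(0.27) = 0.5100
Sum ≈ 2.3067 → 2.307 bits.

2.307 bits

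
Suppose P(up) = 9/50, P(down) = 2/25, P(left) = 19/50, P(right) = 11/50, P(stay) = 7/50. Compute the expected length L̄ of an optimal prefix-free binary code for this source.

2.22 bits/symbol

Repeatedly combine the two least-probable nodes; the expected code length is the sum of the merged weights.
merge 2/25 + 7/50 → 11/50
merge 9/50 + 11/50 → 2/5
merge 11/50 + 19/50 → 3/5
merge 2/5 + 3/5 → 1
L = 11/50 + 2/5 + 3/5 + 1 = 111/50 = 2.22 bits/symbol.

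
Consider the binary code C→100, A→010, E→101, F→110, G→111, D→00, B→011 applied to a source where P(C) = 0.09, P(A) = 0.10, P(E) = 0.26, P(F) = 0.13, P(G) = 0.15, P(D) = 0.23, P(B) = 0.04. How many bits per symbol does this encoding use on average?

L̄ = Σ pᵢ·ℓᵢ = 0.09·3 + 0.10·3 + 0.26·3 + 0.13·3 + 0.15·3 + 0.23·2 + 0.04·3 = 2.77 bits/symbol.

2.77 bits/symbol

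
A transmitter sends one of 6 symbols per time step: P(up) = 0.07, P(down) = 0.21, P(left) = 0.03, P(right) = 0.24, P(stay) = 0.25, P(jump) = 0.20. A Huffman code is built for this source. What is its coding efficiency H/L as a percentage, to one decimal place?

Entropy H = −Σ p log₂ p ≈ 2.3517 bits.
Huffman merges: 3/100+7/100→1/10; 1/10+1/5→3/10; 21/100+6/25→9/20; 1/4+3/10→11/20; 9/20+11/20→1. L = 12/5 ≈ 2.4000.
Efficiency = H/L = 2.3517/2.4000 = 98.0%.

98.0%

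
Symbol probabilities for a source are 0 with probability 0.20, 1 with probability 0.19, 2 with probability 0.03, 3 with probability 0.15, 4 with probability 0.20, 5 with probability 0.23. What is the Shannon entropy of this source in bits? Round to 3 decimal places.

H = −Σ pᵢ log₂ pᵢ.
−0.20·log₂(0.20) = 0.4644
−0.19·log₂(0.19) = 0.4552
−0.03·log₂(0.03) = 0.1518
−0.15·log₂(0.15) = 0.4105
−0.20·log₂(0.20) = 0.4644
−0.23·log₂(0.23) = 0.4877
Sum ≈ 2.4340 → 2.434 bits.

2.434 bits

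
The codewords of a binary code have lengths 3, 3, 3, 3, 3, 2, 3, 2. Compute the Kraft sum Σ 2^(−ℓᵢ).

With common denominator 2^3 = 8: Σ 2^(−ℓᵢ) = 1/8 + 1/8 + 1/8 + 1/8 + 1/8 + 2/8 + 1/8 + 2/8 = 10/8 = 1.25.

1.25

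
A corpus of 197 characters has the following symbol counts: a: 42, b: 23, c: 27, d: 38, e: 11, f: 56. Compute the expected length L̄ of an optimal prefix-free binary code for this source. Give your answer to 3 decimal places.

2.482 bits/symbol

Probabilities are the counts divided by 197.
Repeatedly combine the two least-probable nodes; the expected code length is the sum of the merged weights.
merge 11/197 + 23/197 → 34/197
merge 27/197 + 34/197 → 61/197
merge 38/197 + 42/197 → 80/197
merge 56/197 + 61/197 → 117/197
merge 80/197 + 117/197 → 1
L = 34/197 + 61/197 + 80/197 + 117/197 + 1 = 489/197 ≈ 2.482 bits/symbol.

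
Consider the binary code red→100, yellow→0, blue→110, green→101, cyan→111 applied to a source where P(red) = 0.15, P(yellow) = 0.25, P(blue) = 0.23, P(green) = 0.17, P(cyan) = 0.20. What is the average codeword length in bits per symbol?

L̄ = Σ pᵢ·ℓᵢ = 0.15·3 + 0.25·1 + 0.23·3 + 0.17·3 + 0.20·3 = 2.5 bits/symbol.

2.5 bits/symbol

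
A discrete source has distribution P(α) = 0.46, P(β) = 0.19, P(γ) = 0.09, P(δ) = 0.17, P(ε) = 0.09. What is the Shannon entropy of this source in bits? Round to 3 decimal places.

2.030 bits

H = −Σ pᵢ log₂ pᵢ.
−0.46·log₂(0.46) = 0.5153
−0.19·log₂(0.19) = 0.4552
−0.09·log₂(0.09) = 0.3127
−0.17·log₂(0.17) = 0.4346
−0.09·log₂(0.09) = 0.3127
Sum ≈ 2.0305 → 2.030 bits.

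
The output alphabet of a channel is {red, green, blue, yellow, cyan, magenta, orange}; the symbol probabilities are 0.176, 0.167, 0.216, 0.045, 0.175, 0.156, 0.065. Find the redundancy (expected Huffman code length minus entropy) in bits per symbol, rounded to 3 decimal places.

0.052 bits

Entropy H = −Σ p log₂ p ≈ 2.6657 bits.
Huffman merges: 9/200+13/200→11/100; 11/100+39/250→133/500; 167/1000+7/40→171/500; 22/125+27/125→49/125; 133/500+171/500→76/125; 49/125+76/125→1. L = 1359/500 ≈ 2.7180.
L − H = 2.7180 − 2.6657 = 0.052 bits.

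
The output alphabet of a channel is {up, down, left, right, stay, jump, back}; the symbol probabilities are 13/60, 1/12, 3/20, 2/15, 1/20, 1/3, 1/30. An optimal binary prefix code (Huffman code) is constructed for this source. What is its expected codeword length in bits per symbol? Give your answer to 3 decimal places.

2.533 bits/symbol

Repeatedly combine the two least-probable nodes; the expected code length is the sum of the merged weights.
merge 1/30 + 1/20 → 1/12
merge 1/12 + 1/12 → 1/6
merge 2/15 + 3/20 → 17/60
merge 1/6 + 13/60 → 23/60
merge 17/60 + 1/3 → 37/60
merge 23/60 + 37/60 → 1
L = 1/12 + 1/6 + 17/60 + 23/60 + 37/60 + 1 = 38/15 ≈ 2.533 bits/symbol.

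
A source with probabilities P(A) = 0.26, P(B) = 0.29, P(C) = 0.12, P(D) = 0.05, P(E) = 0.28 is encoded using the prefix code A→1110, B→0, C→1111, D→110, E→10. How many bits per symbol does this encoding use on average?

2.52 bits/symbol

L̄ = Σ pᵢ·ℓᵢ = 0.26·4 + 0.29·1 + 0.12·4 + 0.05·3 + 0.28·2 = 2.52 bits/symbol.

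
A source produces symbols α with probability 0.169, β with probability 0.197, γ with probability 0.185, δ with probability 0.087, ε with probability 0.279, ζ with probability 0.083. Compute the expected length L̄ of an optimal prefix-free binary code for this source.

Repeatedly combine the two least-probable nodes; the expected code length is the sum of the merged weights.
merge 83/1000 + 87/1000 → 17/100
merge 169/1000 + 17/100 → 339/1000
merge 37/200 + 197/1000 → 191/500
merge 279/1000 + 339/1000 → 309/500
merge 191/500 + 309/500 → 1
L = 17/100 + 339/1000 + 191/500 + 309/500 + 1 = 2509/1000 = 2.509 bits/symbol.

2.509 bits/symbol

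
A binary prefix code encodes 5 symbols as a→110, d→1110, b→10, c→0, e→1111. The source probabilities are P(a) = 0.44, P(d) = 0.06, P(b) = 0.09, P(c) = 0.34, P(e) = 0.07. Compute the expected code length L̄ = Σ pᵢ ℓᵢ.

L̄ = Σ pᵢ·ℓᵢ = 0.44·3 + 0.06·4 + 0.09·2 + 0.34·1 + 0.07·4 = 2.36 bits/symbol.

2.36 bits/symbol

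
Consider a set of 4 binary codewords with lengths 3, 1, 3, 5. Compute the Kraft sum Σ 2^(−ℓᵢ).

With common denominator 2^5 = 32: Σ 2^(−ℓᵢ) = 4/32 + 16/32 + 4/32 + 1/32 = 25/32 = 0.78125.

0.78125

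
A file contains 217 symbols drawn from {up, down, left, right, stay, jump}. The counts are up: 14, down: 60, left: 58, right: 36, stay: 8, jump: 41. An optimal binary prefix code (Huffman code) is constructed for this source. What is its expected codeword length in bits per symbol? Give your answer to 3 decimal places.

Probabilities are the counts divided by 217.
Repeatedly combine the two least-probable nodes; the expected code length is the sum of the merged weights.
merge 8/217 + 2/31 → 22/217
merge 22/217 + 36/217 → 58/217
merge 41/217 + 58/217 → 99/217
merge 58/217 + 60/217 → 118/217
merge 99/217 + 118/217 → 1
L = 22/217 + 58/217 + 99/217 + 118/217 + 1 = 514/217 ≈ 2.369 bits/symbol.

2.369 bits/symbol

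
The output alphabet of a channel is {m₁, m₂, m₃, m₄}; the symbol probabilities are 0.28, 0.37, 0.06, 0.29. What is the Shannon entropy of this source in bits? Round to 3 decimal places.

1.806 bits

H = −Σ pᵢ log₂ pᵢ.
−0.28·log₂(0.28) = 0.5142
−0.37·log₂(0.37) = 0.5307
−0.06·log₂(0.06) = 0.2435
−0.29·log₂(0.29) = 0.5179
Sum ≈ 1.8064 → 1.806 bits.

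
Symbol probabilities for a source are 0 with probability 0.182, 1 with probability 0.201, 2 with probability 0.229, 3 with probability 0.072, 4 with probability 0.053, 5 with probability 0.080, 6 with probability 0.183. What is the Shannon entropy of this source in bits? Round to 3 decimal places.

H = −Σ pᵢ log₂ pᵢ.
−0.182·log₂(0.182) = 0.4474
−0.201·log₂(0.201) = 0.4653
−0.229·log₂(0.229) = 0.4870
−0.072·log₂(0.072) = 0.2733
−0.053·log₂(0.053) = 0.2246
−0.080·log₂(0.080) = 0.2915
−0.183·log₂(0.183) = 0.4484
Sum ≈ 2.6374 → 2.637 bits.

2.637 bits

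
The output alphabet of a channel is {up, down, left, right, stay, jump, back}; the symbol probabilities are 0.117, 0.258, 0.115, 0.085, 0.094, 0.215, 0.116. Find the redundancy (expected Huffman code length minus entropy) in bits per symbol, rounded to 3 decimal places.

0.020 bits

Entropy H = −Σ p log₂ p ≈ 2.6855 bits.
Huffman merges: 17/200+47/500→179/1000; 23/200+29/250→231/1000; 117/1000+179/1000→37/125; 43/200+231/1000→223/500; 129/500+37/125→277/500; 223/500+277/500→1. L = 1353/500 ≈ 2.7060.
L − H = 2.7060 − 2.6855 = 0.020 bits.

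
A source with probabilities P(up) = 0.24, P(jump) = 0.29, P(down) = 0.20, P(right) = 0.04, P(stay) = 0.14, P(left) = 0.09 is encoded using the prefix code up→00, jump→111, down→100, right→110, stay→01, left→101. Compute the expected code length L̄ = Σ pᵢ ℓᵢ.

2.62 bits/symbol

L̄ = Σ pᵢ·ℓᵢ = 0.24·2 + 0.29·3 + 0.20·3 + 0.04·3 + 0.14·2 + 0.09·3 = 2.62 bits/symbol.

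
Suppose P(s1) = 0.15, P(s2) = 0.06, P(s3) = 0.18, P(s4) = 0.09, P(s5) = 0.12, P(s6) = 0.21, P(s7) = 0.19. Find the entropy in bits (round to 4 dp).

2.7072 bits

H = −Σ pᵢ log₂ pᵢ.
−0.15·log₂(0.15) = 0.4105
−0.06·log₂(0.06) = 0.2435
−0.18·log₂(0.18) = 0.4453
−0.09·log₂(0.09) = 0.3127
−0.12·log₂(0.12) = 0.3671
−0.21·log₂(0.21) = 0.4728
−0.19·log₂(0.19) = 0.4552
Sum ≈ 2.7072 → 2.7072 bits.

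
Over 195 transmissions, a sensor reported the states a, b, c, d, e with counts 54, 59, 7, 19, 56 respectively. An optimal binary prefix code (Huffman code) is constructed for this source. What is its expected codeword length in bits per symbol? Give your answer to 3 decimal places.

2.133 bits/symbol

Probabilities are the counts divided by 195.
Repeatedly combine the two least-probable nodes; the expected code length is the sum of the merged weights.
merge 7/195 + 19/195 → 2/15
merge 2/15 + 18/65 → 16/39
merge 56/195 + 59/195 → 23/39
merge 16/39 + 23/39 → 1
L = 2/15 + 16/39 + 23/39 + 1 = 32/15 ≈ 2.133 bits/symbol.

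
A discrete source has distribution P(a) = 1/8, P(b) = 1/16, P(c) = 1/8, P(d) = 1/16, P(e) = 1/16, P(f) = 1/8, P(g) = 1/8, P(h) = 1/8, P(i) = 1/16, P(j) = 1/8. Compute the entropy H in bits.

3.25 bits

Each probability is a power of 1/2, so log₂(1/p) is an integer.
H = Σ p·log₂(1/p) = 1/8·3 + 1/16·4 + 1/8·3 + 1/16·4 + 1/16·4 + 1/8·3 + 1/8·3 + 1/8·3 + 1/16·4 + 1/8·3 = 3.25 bits.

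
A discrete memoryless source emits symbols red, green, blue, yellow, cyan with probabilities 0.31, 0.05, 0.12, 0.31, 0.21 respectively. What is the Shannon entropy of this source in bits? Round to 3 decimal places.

2.104 bits

H = −Σ pᵢ log₂ pᵢ.
−0.31·log₂(0.31) = 0.5238
−0.05·log₂(0.05) = 0.2161
−0.12·log₂(0.12) = 0.3671
−0.31·log₂(0.31) = 0.5238
−0.21·log₂(0.21) = 0.4728
Sum ≈ 2.1036 → 2.104 bits.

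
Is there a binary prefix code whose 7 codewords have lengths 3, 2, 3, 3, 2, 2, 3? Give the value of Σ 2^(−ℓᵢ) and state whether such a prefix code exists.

With common denominator 2^3 = 8: Σ 2^(−ℓᵢ) = 1/8 + 2/8 + 1/8 + 1/8 + 2/8 + 2/8 + 1/8 = 10/8 = 1.25.
Kraft's inequality requires Σ ≤ 1; here Σ = 1.25 > 1, so no such prefix code exists.

1.25; no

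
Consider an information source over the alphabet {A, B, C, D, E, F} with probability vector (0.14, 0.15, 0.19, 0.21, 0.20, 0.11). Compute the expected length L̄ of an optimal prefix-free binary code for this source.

2.59 bits/symbol

Repeatedly combine the two least-probable nodes; the expected code length is the sum of the merged weights.
merge 11/100 + 7/50 → 1/4
merge 3/20 + 19/100 → 17/50
merge 1/5 + 21/100 → 41/100
merge 1/4 + 17/50 → 59/100
merge 41/100 + 59/100 → 1
L = 1/4 + 17/50 + 41/100 + 59/100 + 1 = 259/100 = 2.59 bits/symbol.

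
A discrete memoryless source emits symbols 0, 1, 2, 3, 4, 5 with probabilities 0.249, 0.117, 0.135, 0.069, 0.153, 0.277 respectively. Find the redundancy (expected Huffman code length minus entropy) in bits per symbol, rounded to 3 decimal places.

0.029 bits

Entropy H = −Σ p log₂ p ≈ 2.4452 bits.
Huffman merges: 69/1000+117/1000→93/500; 27/200+153/1000→36/125; 93/500+249/1000→87/200; 277/1000+36/125→113/200; 87/200+113/200→1. L = 1237/500 ≈ 2.4740.
L − H = 2.4740 − 2.4452 = 0.029 bits.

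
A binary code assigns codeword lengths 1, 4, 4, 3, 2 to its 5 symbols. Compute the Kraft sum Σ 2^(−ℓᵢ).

1

With common denominator 2^4 = 16: Σ 2^(−ℓᵢ) = 8/16 + 1/16 + 1/16 + 2/16 + 4/16 = 16/16 = 1.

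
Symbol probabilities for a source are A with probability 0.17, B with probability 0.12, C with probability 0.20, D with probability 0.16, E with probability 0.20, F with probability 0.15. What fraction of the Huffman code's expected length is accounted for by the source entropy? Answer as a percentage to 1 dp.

98.6%

Entropy H = −Σ p log₂ p ≈ 2.5640 bits.
Huffman merges: 3/25+3/20→27/100; 4/25+17/100→33/100; 1/5+1/5→2/5; 27/100+33/100→3/5; 2/5+3/5→1. L = 13/5 ≈ 2.6000.
Efficiency = H/L = 2.5640/2.6000 = 98.6%.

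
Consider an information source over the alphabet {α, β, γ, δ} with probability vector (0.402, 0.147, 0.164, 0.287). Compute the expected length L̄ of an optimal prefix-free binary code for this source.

1.909 bits/symbol

Repeatedly combine the two least-probable nodes; the expected code length is the sum of the merged weights.
merge 147/1000 + 41/250 → 311/1000
merge 287/1000 + 311/1000 → 299/500
merge 201/500 + 299/500 → 1
L = 311/1000 + 299/500 + 1 = 1909/1000 = 1.909 bits/symbol.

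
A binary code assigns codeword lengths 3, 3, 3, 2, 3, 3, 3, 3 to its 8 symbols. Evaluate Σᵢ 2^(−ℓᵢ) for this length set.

With common denominator 2^3 = 8: Σ 2^(−ℓᵢ) = 1/8 + 1/8 + 1/8 + 2/8 + 1/8 + 1/8 + 1/8 + 1/8 = 9/8 = 1.125.

1.125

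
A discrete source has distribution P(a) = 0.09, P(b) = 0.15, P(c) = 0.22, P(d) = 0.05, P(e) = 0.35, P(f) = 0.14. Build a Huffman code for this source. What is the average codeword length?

Repeatedly combine the two least-probable nodes; the expected code length is the sum of the merged weights.
merge 1/20 + 9/100 → 7/50
merge 7/50 + 7/50 → 7/25
merge 3/20 + 11/50 → 37/100
merge 7/25 + 7/20 → 63/100
merge 37/100 + 63/100 → 1
L = 7/50 + 7/25 + 37/100 + 63/100 + 1 = 121/50 = 2.42 bits/symbol.

2.42 bits/symbol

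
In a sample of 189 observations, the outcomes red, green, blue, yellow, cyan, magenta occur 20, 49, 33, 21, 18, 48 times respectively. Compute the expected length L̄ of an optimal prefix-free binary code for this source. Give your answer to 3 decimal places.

Probabilities are the counts divided by 189.
Repeatedly combine the two least-probable nodes; the expected code length is the sum of the merged weights.
merge 2/21 + 20/189 → 38/189
merge 1/9 + 11/63 → 2/7
merge 38/189 + 16/63 → 86/189
merge 7/27 + 2/7 → 103/189
merge 86/189 + 103/189 → 1
L = 38/189 + 2/7 + 86/189 + 103/189 + 1 = 470/189 ≈ 2.487 bits/symbol.

2.487 bits/symbol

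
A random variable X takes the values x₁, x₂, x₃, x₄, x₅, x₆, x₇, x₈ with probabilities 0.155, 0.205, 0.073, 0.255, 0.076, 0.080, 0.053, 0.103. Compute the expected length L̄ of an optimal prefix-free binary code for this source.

Repeatedly combine the two least-probable nodes; the expected code length is the sum of the merged weights.
merge 53/1000 + 73/1000 → 63/500
merge 19/250 + 2/25 → 39/250
merge 103/1000 + 63/500 → 229/1000
merge 31/200 + 39/250 → 311/1000
merge 41/200 + 229/1000 → 217/500
merge 51/200 + 311/1000 → 283/500
merge 217/500 + 283/500 → 1
L = 63/500 + 39/250 + 229/1000 + 311/1000 + 217/500 + 283/500 + 1 = 1411/500 = 2.822 bits/symbol.

2.822 bits/symbol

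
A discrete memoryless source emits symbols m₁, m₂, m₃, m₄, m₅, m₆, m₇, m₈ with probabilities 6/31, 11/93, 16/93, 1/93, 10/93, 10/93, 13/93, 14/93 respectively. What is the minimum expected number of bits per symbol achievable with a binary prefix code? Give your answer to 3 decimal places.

Repeatedly combine the two least-probable nodes; the expected code length is the sum of the merged weights.
merge 1/93 + 10/93 → 11/93
merge 10/93 + 11/93 → 7/31
merge 11/93 + 13/93 → 8/31
merge 14/93 + 16/93 → 10/31
merge 6/31 + 7/31 → 13/31
merge 8/31 + 10/31 → 18/31
merge 13/31 + 18/31 → 1
L = 11/93 + 7/31 + 8/31 + 10/31 + 13/31 + 18/31 + 1 = 272/93 ≈ 2.925 bits/symbol.

2.925 bits/symbol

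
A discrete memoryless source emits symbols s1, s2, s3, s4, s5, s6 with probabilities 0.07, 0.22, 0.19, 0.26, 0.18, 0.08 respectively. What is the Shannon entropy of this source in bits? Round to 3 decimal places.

H = −Σ pᵢ log₂ pᵢ.
−0.07·log₂(0.07) = 0.2686
−0.22·log₂(0.22) = 0.4806
−0.19·log₂(0.19) = 0.4552
−0.26·log₂(0.26) = 0.5053
−0.18·log₂(0.18) = 0.4453
−0.08·log₂(0.08) = 0.2915
Sum ≈ 2.4465 → 2.446 bits.

2.446 bits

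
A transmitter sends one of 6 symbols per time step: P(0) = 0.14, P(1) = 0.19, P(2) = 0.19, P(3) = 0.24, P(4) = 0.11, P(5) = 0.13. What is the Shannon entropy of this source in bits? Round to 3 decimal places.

2.535 bits

H = −Σ pᵢ log₂ pᵢ.
−0.14·log₂(0.14) = 0.3971
−0.19·log₂(0.19) = 0.4552
−0.19·log₂(0.19) = 0.4552
−0.24·log₂(0.24) = 0.4941
−0.11·log₂(0.11) = 0.3503
−0.13·log₂(0.13) = 0.3826
Sum ≈ 2.5346 → 2.535 bits.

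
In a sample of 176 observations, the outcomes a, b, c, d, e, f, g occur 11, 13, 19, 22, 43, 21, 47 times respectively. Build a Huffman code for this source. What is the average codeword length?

Probabilities are the counts divided by 176.
Repeatedly combine the two least-probable nodes; the expected code length is the sum of the merged weights.
merge 1/16 + 13/176 → 3/22
merge 19/176 + 21/176 → 5/22
merge 1/8 + 3/22 → 23/88
merge 5/22 + 43/176 → 83/176
merge 23/88 + 47/176 → 93/176
merge 83/176 + 93/176 → 1
L = 3/22 + 5/22 + 23/88 + 83/176 + 93/176 + 1 = 21/8 = 2.625 bits/symbol.

2.625 bits/symbol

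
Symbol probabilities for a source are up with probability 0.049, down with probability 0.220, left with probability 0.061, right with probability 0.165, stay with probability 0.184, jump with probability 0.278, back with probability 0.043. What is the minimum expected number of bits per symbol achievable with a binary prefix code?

2.563 bits/symbol

Repeatedly combine the two least-probable nodes; the expected code length is the sum of the merged weights.
merge 43/1000 + 49/1000 → 23/250
merge 61/1000 + 23/250 → 153/1000
merge 153/1000 + 33/200 → 159/500
merge 23/125 + 11/50 → 101/250
merge 139/500 + 159/500 → 149/250
merge 101/250 + 149/250 → 1
L = 23/250 + 153/1000 + 159/500 + 101/250 + 149/250 + 1 = 2563/1000 = 2.563 bits/symbol.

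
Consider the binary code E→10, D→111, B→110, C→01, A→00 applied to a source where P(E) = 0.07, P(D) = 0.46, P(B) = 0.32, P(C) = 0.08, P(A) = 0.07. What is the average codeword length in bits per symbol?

2.78 bits/symbol

L̄ = Σ pᵢ·ℓᵢ = 0.07·2 + 0.46·3 + 0.32·3 + 0.08·2 + 0.07·2 = 2.78 bits/symbol.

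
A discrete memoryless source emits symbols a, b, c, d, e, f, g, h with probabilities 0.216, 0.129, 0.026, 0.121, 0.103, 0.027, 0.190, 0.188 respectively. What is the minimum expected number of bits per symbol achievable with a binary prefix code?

Repeatedly combine the two least-probable nodes; the expected code length is the sum of the merged weights.
merge 13/500 + 27/1000 → 53/1000
merge 53/1000 + 103/1000 → 39/250
merge 121/1000 + 129/1000 → 1/4
merge 39/250 + 47/250 → 43/125
merge 19/100 + 27/125 → 203/500
merge 1/4 + 43/125 → 297/500
merge 203/500 + 297/500 → 1
L = 53/1000 + 39/250 + 1/4 + 43/125 + 203/500 + 297/500 + 1 = 2803/1000 = 2.803 bits/symbol.

2.803 bits/symbol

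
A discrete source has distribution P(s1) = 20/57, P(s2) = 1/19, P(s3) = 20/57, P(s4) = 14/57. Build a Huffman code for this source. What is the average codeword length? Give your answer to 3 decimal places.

Repeatedly combine the two least-probable nodes; the expected code length is the sum of the merged weights.
merge 1/19 + 14/57 → 17/57
merge 17/57 + 20/57 → 37/57
merge 20/57 + 37/57 → 1
L = 17/57 + 37/57 + 1 = 37/19 ≈ 1.947 bits/symbol.

1.947 bits/symbol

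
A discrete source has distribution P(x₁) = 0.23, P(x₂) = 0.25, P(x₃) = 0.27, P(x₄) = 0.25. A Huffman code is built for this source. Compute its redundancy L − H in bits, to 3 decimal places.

0.002 bits

Entropy H = −Σ p log₂ p ≈ 1.9977 bits.
Huffman merges: 23/100+1/4→12/25; 1/4+27/100→13/25; 12/25+13/25→1. L = 2 ≈ 2.0000.
L − H = 2.0000 − 1.9977 = 0.002 bits.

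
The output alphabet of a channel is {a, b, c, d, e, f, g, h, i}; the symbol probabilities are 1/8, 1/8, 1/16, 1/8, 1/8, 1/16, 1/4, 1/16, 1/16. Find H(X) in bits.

3 bits

Each probability is a power of 1/2, so log₂(1/p) is an integer.
H = Σ p·log₂(1/p) = 1/8·3 + 1/8·3 + 1/16·4 + 1/8·3 + 1/8·3 + 1/16·4 + 1/4·2 + 1/16·4 + 1/16·4 = 3 bits.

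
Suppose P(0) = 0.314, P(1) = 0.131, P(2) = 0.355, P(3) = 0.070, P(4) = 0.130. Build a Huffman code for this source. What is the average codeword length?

2.176 bits/symbol

Repeatedly combine the two least-probable nodes; the expected code length is the sum of the merged weights.
merge 7/100 + 13/100 → 1/5
merge 131/1000 + 1/5 → 331/1000
merge 157/500 + 331/1000 → 129/200
merge 71/200 + 129/200 → 1
L = 1/5 + 331/1000 + 129/200 + 1 = 272/125 = 2.176 bits/symbol.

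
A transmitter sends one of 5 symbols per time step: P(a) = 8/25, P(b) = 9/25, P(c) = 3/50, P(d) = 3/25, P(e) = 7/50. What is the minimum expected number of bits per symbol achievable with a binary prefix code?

2.14 bits/symbol

Repeatedly combine the two least-probable nodes; the expected code length is the sum of the merged weights.
merge 3/50 + 3/25 → 9/50
merge 7/50 + 9/50 → 8/25
merge 8/25 + 8/25 → 16/25
merge 9/25 + 16/25 → 1
L = 9/50 + 8/25 + 16/25 + 1 = 107/50 = 2.14 bits/symbol.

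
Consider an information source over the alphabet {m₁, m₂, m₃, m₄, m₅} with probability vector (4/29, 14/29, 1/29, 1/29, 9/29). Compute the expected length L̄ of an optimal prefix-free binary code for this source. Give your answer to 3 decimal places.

Repeatedly combine the two least-probable nodes; the expected code length is the sum of the merged weights.
merge 1/29 + 1/29 → 2/29
merge 2/29 + 4/29 → 6/29
merge 6/29 + 9/29 → 15/29
merge 14/29 + 15/29 → 1
L = 2/29 + 6/29 + 15/29 + 1 = 52/29 ≈ 1.793 bits/symbol.

1.793 bits/symbol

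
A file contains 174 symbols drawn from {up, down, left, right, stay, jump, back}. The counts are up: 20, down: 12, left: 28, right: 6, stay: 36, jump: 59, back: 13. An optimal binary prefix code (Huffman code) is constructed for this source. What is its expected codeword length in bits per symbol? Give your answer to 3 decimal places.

Probabilities are the counts divided by 174.
Repeatedly combine the two least-probable nodes; the expected code length is the sum of the merged weights.
merge 1/29 + 2/29 → 3/29
merge 13/174 + 3/29 → 31/174
merge 10/87 + 14/87 → 8/29
merge 31/174 + 6/29 → 67/174
merge 8/29 + 59/174 → 107/174
merge 67/174 + 107/174 → 1
L = 3/29 + 31/174 + 8/29 + 67/174 + 107/174 + 1 = 445/174 ≈ 2.557 bits/symbol.

2.557 bits/symbol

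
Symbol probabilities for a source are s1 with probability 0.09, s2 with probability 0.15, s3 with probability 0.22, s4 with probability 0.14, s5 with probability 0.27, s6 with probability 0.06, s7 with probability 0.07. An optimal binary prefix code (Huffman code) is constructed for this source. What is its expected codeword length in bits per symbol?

Repeatedly combine the two least-probable nodes; the expected code length is the sum of the merged weights.
merge 3/50 + 7/100 → 13/100
merge 9/100 + 13/100 → 11/50
merge 7/50 + 3/20 → 29/100
merge 11/50 + 11/50 → 11/25
merge 27/100 + 29/100 → 14/25
merge 11/25 + 14/25 → 1
L = 13/100 + 11/50 + 29/100 + 11/25 + 14/25 + 1 = 66/25 = 2.64 bits/symbol.

2.64 bits/symbol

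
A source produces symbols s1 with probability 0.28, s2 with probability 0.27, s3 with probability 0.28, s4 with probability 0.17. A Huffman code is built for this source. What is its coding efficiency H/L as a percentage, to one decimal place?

98.7%

Entropy H = −Σ p log₂ p ≈ 1.9730 bits.
Huffman merges: 17/100+27/100→11/25; 7/25+7/25→14/25; 11/25+14/25→1. L = 2 ≈ 2.0000.
Efficiency = H/L = 1.9730/2.0000 = 98.7%.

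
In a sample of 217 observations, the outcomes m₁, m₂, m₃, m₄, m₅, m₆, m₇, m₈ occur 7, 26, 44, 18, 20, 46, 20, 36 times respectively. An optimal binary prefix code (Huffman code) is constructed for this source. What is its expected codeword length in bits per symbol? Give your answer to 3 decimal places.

Probabilities are the counts divided by 217.
Repeatedly combine the two least-probable nodes; the expected code length is the sum of the merged weights.
merge 1/31 + 18/217 → 25/217
merge 20/217 + 20/217 → 40/217
merge 25/217 + 26/217 → 51/217
merge 36/217 + 40/217 → 76/217
merge 44/217 + 46/217 → 90/217
merge 51/217 + 76/217 → 127/217
merge 90/217 + 127/217 → 1
L = 25/217 + 40/217 + 51/217 + 76/217 + 90/217 + 127/217 + 1 = 626/217 ≈ 2.885 bits/symbol.

2.885 bits/symbol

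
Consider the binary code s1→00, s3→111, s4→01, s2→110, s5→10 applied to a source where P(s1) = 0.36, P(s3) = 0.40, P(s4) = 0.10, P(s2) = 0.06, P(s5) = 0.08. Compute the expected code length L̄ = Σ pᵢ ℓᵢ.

L̄ = Σ pᵢ·ℓᵢ = 0.36·2 + 0.40·3 + 0.10·2 + 0.06·3 + 0.08·2 = 2.46 bits/symbol.

2.46 bits/symbol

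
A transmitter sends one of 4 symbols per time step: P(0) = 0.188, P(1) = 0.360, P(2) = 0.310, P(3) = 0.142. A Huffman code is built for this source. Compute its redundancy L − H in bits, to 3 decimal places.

0.062 bits

Entropy H = −Σ p log₂ p ≈ 1.9076 bits.
Huffman merges: 71/500+47/250→33/100; 31/100+33/100→16/25; 9/25+16/25→1. L = 197/100 ≈ 1.9700.
L − H = 1.9700 − 1.9076 = 0.062 bits.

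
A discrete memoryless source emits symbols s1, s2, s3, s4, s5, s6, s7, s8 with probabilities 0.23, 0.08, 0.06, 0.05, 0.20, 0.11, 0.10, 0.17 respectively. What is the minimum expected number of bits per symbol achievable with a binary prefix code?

Repeatedly combine the two least-probable nodes; the expected code length is the sum of the merged weights.
merge 1/20 + 3/50 → 11/100
merge 2/25 + 1/10 → 9/50
merge 11/100 + 11/100 → 11/50
merge 17/100 + 9/50 → 7/20
merge 1/5 + 11/50 → 21/50
merge 23/100 + 7/20 → 29/50
merge 21/50 + 29/50 → 1
L = 11/100 + 9/50 + 11/50 + 7/20 + 21/50 + 29/50 + 1 = 143/50 = 2.86 bits/symbol.

2.86 bits/symbol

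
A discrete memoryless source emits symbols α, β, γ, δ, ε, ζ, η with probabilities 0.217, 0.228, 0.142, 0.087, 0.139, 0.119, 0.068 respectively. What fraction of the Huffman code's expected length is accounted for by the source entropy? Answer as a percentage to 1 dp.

99.5%

Entropy H = −Σ p log₂ p ≈ 2.6959 bits.
Huffman merges: 17/250+87/1000→31/200; 119/1000+139/1000→129/500; 71/500+31/200→297/1000; 217/1000+57/250→89/200; 129/500+297/1000→111/200; 89/200+111/200→1. L = 271/100 ≈ 2.7100.
Efficiency = H/L = 2.6959/2.7100 = 99.5%.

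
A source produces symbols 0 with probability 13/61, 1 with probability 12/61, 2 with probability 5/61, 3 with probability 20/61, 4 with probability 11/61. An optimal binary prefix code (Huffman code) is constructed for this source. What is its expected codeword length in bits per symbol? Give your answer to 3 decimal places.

2.262 bits/symbol

Repeatedly combine the two least-probable nodes; the expected code length is the sum of the merged weights.
merge 5/61 + 11/61 → 16/61
merge 12/61 + 13/61 → 25/61
merge 16/61 + 20/61 → 36/61
merge 25/61 + 36/61 → 1
L = 16/61 + 25/61 + 36/61 + 1 = 138/61 ≈ 2.262 bits/symbol.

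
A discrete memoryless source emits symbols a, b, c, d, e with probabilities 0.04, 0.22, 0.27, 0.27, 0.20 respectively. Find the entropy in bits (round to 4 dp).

H = −Σ pᵢ log₂ pᵢ.
−0.04·log₂(0.04) = 0.1858
−0.22·log₂(0.22) = 0.4806
−0.27·log₂(0.27) = 0.5100
−0.27·log₂(0.27) = 0.5100
−0.20·log₂(0.20) = 0.4644
Sum ≈ 2.1508 → 2.1508 bits.

2.1508 bits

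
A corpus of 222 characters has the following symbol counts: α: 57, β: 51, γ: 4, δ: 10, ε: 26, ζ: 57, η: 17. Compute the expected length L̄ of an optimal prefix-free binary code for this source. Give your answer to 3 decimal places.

Probabilities are the counts divided by 222.
Repeatedly combine the two least-probable nodes; the expected code length is the sum of the merged weights.
merge 2/111 + 5/111 → 7/111
merge 7/111 + 17/222 → 31/222
merge 13/111 + 31/222 → 19/74
merge 17/74 + 19/74 → 18/37
merge 19/74 + 19/74 → 19/37
merge 18/37 + 19/37 → 1
L = 7/111 + 31/222 + 19/74 + 18/37 + 19/37 + 1 = 91/37 ≈ 2.459 bits/symbol.

2.459 bits/symbol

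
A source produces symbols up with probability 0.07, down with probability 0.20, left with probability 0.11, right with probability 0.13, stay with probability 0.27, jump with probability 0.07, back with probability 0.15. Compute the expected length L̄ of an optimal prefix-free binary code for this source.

2.67 bits/symbol

Repeatedly combine the two least-probable nodes; the expected code length is the sum of the merged weights.
merge 7/100 + 7/100 → 7/50
merge 11/100 + 13/100 → 6/25
merge 7/50 + 3/20 → 29/100
merge 1/5 + 6/25 → 11/25
merge 27/100 + 29/100 → 14/25
merge 11/25 + 14/25 → 1
L = 7/50 + 6/25 + 29/100 + 11/25 + 14/25 + 1 = 267/100 = 2.67 bits/symbol.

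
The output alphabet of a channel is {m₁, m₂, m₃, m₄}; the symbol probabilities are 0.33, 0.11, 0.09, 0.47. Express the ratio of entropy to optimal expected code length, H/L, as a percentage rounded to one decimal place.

98.4%

Entropy H = −Σ p log₂ p ≈ 1.7027 bits.
Huffman merges: 9/100+11/100→1/5; 1/5+33/100→53/100; 47/100+53/100→1. L = 173/100 ≈ 1.7300.
Efficiency = H/L = 1.7027/1.7300 = 98.4%.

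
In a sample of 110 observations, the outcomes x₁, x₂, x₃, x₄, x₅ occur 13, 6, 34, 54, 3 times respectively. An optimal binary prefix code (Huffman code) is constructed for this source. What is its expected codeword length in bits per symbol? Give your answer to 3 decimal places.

1.791 bits/symbol

Probabilities are the counts divided by 110.
Repeatedly combine the two least-probable nodes; the expected code length is the sum of the merged weights.
merge 3/110 + 3/55 → 9/110
merge 9/110 + 13/110 → 1/5
merge 1/5 + 17/55 → 28/55
merge 27/55 + 28/55 → 1
L = 9/110 + 1/5 + 28/55 + 1 = 197/110 ≈ 1.791 bits/symbol.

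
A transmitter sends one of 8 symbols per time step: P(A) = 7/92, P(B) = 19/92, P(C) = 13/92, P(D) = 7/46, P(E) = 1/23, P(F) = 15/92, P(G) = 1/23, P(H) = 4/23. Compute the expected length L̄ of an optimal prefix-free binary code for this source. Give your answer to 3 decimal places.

Repeatedly combine the two least-probable nodes; the expected code length is the sum of the merged weights.
merge 1/23 + 1/23 → 2/23
merge 7/92 + 2/23 → 15/92
merge 13/92 + 7/46 → 27/92
merge 15/92 + 15/92 → 15/46
merge 4/23 + 19/92 → 35/92
merge 27/92 + 15/46 → 57/92
merge 35/92 + 57/92 → 1
L = 2/23 + 15/92 + 27/92 + 15/46 + 35/92 + 57/92 + 1 = 66/23 ≈ 2.870 bits/symbol.

2.870 bits/symbol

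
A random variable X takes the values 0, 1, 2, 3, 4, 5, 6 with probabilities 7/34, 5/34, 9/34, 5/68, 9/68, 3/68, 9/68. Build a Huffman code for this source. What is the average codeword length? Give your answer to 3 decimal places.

2.647 bits/symbol

Repeatedly combine the two least-probable nodes; the expected code length is the sum of the merged weights.
merge 3/68 + 5/68 → 2/17
merge 2/17 + 9/68 → 1/4
merge 9/68 + 5/34 → 19/68
merge 7/34 + 1/4 → 31/68
merge 9/34 + 19/68 → 37/68
merge 31/68 + 37/68 → 1
L = 2/17 + 1/4 + 19/68 + 31/68 + 37/68 + 1 = 45/17 ≈ 2.647 bits/symbol.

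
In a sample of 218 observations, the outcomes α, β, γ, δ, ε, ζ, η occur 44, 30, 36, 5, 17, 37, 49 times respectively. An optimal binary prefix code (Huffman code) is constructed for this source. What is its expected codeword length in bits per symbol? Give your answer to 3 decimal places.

Probabilities are the counts divided by 218.
Repeatedly combine the two least-probable nodes; the expected code length is the sum of the merged weights.
merge 5/218 + 17/218 → 11/109
merge 11/109 + 15/109 → 26/109
merge 18/109 + 37/218 → 73/218
merge 22/109 + 49/218 → 93/218
merge 26/109 + 73/218 → 125/218
merge 93/218 + 125/218 → 1
L = 11/109 + 26/109 + 73/218 + 93/218 + 125/218 + 1 = 583/218 ≈ 2.674 bits/symbol.

2.674 bits/symbol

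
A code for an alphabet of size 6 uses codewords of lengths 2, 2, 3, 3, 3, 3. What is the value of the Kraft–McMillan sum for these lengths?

With common denominator 2^3 = 8: Σ 2^(−ℓᵢ) = 2/8 + 2/8 + 1/8 + 1/8 + 1/8 + 1/8 = 8/8 = 1.

1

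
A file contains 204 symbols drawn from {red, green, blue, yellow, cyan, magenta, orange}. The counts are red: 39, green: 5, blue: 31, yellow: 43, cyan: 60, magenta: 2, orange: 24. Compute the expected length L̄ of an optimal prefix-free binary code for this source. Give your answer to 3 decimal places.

Probabilities are the counts divided by 204.
Repeatedly combine the two least-probable nodes; the expected code length is the sum of the merged weights.
merge 1/102 + 5/204 → 7/204
merge 7/204 + 2/17 → 31/204
merge 31/204 + 31/204 → 31/102
merge 13/68 + 43/204 → 41/102
merge 5/17 + 31/102 → 61/102
merge 41/102 + 61/102 → 1
L = 7/204 + 31/204 + 31/102 + 41/102 + 61/102 + 1 = 127/51 ≈ 2.490 bits/symbol.

2.490 bits/symbol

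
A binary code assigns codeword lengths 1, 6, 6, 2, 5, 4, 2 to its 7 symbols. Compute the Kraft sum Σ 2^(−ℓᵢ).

1.125

With common denominator 2^6 = 64: Σ 2^(−ℓᵢ) = 32/64 + 1/64 + 1/64 + 16/64 + 2/64 + 4/64 + 16/64 = 72/64 = 1.125.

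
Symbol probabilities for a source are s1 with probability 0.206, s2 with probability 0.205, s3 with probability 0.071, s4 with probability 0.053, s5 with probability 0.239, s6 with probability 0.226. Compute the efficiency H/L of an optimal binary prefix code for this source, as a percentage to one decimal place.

Entropy H = −Σ p log₂ p ≈ 2.4122 bits.
Huffman merges: 53/1000+71/1000→31/250; 31/250+41/200→329/1000; 103/500+113/500→54/125; 239/1000+329/1000→71/125; 54/125+71/125→1. L = 2453/1000 ≈ 2.4530.
Efficiency = H/L = 2.4122/2.4530 = 98.3%.

98.3%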